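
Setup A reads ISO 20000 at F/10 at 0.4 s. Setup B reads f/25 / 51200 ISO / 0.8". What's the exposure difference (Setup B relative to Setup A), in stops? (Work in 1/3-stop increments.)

Aperture: f/10 → f/11 → f/13 → f/14 → f/16 → f/18 → f/20 → f/22 → f/25 — 2 2/3 stops narrower (darker).
Shutter speed: 0.4 → 0.5 → 0.6 → 0.8 — 1 stop slower (brighter).
ISO: 20000 → 25600 → 32000 → 40000 → 51200 — 1 1/3 stops higher (brighter).
Net: −2 2/3 +1 +1 1/3 = −1/3 stops.

1/3 stop darker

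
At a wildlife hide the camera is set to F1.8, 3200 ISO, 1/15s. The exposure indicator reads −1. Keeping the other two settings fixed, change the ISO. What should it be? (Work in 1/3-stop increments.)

ISO 6400

Underexposed by 1 stop → need 1 stop brighter.
ISO: 3200 → 4000 → 5000 → 6400.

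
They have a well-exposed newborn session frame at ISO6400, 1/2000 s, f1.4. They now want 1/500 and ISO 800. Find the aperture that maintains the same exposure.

f/1.0

Shutter speed: 1/2000 → 1/1000 → 1/500 — 2 stops slower (brighter).
ISO: 6400 → 3200 → 1600 → 800 — 3 stops lower (darker).
Net change so far: 1 stop darker. Offset with the aperture: f/1.4 → f/1.0.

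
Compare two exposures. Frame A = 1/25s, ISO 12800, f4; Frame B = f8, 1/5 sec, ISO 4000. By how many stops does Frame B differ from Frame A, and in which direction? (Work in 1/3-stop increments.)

1 1/3 stops darker

Aperture: f/4 → f/4.5 → f/5 → f/5.6 → f/6.3 → f/7.1 → f/8 — 2 stops smaller aperture (darker).
Shutter speed: 1/25 → 1/20 → 1/15 → 1/13 → 1/10 → 1/8 → 1/6 → 1/5 — 2 1/3 stops longer (brighter).
ISO: 12800 → 10000 → 8000 → 6400 → 5000 → 4000 — 1 2/3 stops lower (darker).
Net: −2 +2 1/3 −1 2/3 = −1 1/3 stops.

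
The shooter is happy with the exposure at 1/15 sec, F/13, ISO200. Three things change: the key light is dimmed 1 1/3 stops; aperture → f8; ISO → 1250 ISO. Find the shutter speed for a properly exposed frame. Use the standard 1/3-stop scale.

Scene light: 1 1/3 stops darker.
Aperture: f/13 → f/11 → f/10 → f/9 → f/8 — 1 1/3 stops larger aperture (brighter).
ISO: 200 → 250 → 320 → 400 → 500 → 640 → 800 → 1000 → 1250 — 2 2/3 stops raised (brighter).
Net so far: 2 2/3 stops brighter. Shutter speed: 1/15 → 1/20 → 1/25 → 1/30 → 1/40 → 1/50 → 1/60 → 1/80 → 1/100.

1/100s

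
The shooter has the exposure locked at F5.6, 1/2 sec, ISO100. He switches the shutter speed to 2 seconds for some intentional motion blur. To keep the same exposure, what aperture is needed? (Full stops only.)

f/11

Shutter speed: 1/2 → 1 → 2 — 2 stops slower (brighter).
Need 2 stops darker from the aperture: f/5.6 → f/8 → f/11.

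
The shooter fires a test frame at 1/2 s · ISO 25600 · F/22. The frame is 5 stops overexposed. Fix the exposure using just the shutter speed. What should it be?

1/60s

Overexposed by 5 stops → need 5 stops darker.
Shutter speed: 1/2 → 1/4 → 1/8 → 1/15 → 1/30 → 1/60.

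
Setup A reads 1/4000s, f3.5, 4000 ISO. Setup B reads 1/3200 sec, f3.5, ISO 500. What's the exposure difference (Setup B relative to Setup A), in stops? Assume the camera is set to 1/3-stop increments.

2 2/3 stops darker

Aperture: unchanged.
Shutter speed: 1/4000 → 1/3200 — 1/3 stop longer (brighter).
ISO: 4000 → 3200 → 2500 → 2000 → 1600 → 1250 → 1000 → 800 → 640 → 500 — 3 stops lower (darker).
Net: +1/3 −3 = −2 2/3 stops.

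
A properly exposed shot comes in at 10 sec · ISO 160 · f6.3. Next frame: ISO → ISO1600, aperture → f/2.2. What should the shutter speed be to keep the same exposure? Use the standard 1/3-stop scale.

ISO: 160 → 200 → 250 → 320 → 400 → 500 → 640 → 800 → 1000 → 1250 → 1600 — 3 1/3 stops raised (brighter).
Aperture: f/6.3 → f/5.6 → f/5 → f/4.5 → f/4 → f/3.5 → f/3.2 → f/2.8 → f/2.5 → f/2.2 — 3 stops wider (brighter).
Net change so far: 6 1/3 stops brighter. Offset with the shutter speed: 10 → 8 → 6 → 5 → 4 → 3.2 → 2.5 → 2 → 1.6 → 1.3 → 1 → 0.8 → 0.6 → 0.5 → 0.4 → 0.3 → 1/4 → 1/5 → 1/6 → 1/8.

1/8s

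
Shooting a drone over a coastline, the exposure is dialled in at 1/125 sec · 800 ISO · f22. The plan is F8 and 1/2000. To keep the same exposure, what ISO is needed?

ISO 1600

Aperture: f/22 → f/16 → f/11 → f/8 — 3 stops wider (brighter).
Shutter speed: 1/125 → 1/250 → 1/500 → 1/1000 → 1/2000 — 4 stops faster (darker).
Net change so far: 1 stop darker. Offset with the ISO: 800 → 1600.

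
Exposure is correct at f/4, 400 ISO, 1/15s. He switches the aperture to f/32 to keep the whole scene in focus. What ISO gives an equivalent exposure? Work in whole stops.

Aperture: f/4 → f/5.6 → f/8 → f/11 → f/16 → f/22 → f/32 — 6 stops smaller aperture (darker).
Need 6 stops brighter from the ISO: 400 → 800 → 1600 → 3200 → 6400 → 12800 → 25600.

ISO 25600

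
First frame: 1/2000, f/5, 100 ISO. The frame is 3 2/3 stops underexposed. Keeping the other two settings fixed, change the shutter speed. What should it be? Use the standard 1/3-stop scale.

1/160s

Underexposed by 3 2/3 stops → need 3 2/3 stops brighter.
Shutter speed: 1/2000 → 1/1600 → 1/1250 → 1/1000 → 1/800 → 1/640 → 1/500 → 1/400 → 1/320 → 1/250 → 1/200 → 1/160.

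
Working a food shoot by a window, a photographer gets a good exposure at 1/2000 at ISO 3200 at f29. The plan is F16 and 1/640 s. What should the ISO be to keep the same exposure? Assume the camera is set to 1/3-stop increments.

ISO 320

Aperture: f/29 → f/25 → f/22 → f/20 → f/18 → f/16 — 1 2/3 stops wider (brighter).
Shutter speed: 1/2000 → 1/1600 → 1/1250 → 1/1000 → 1/800 → 1/640 — 1 2/3 stops longer (brighter).
Net change so far: 3 1/3 stops brighter. Offset with the ISO: 3200 → 2500 → 2000 → 1600 → 1250 → 1000 → 800 → 640 → 500 → 400 → 320.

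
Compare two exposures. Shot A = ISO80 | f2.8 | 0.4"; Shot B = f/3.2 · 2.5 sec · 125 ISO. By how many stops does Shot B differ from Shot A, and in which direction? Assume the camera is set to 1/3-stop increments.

Aperture: f/2.8 → f/3.2 — 1/3 stop smaller aperture (darker).
Shutter speed: 0.4 → 0.5 → 0.6 → 0.8 → 1 → 1.3 → 1.6 → 2 → 2.5 — 2 2/3 stops slower (brighter).
ISO: 80 → 100 → 125 — 2/3 stop raised (brighter).
Net: −1/3 +2 2/3 +2/3 = +3 stops.

3 stops brighter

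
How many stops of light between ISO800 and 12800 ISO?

800 → 1600 → 3200 → 6400 → 12800 — count the steps: 4 stops.

4 stops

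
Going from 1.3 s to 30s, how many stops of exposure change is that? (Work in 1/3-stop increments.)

4 2/3 stops

1.3 → 1.6 → 2 → 2.5 → 3.2 → 4 → 5 → 6 → 8 → 10 → 13 → 15 → 20 → 25 → 30 — count the steps: 14 third-stops = 4 2/3 stops.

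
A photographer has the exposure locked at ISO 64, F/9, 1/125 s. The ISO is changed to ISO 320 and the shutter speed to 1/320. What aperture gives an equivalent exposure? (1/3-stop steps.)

ISO: 64 → 80 → 100 → 125 → 160 → 200 → 250 → 320 — 2 1/3 stops raised (brighter).
Shutter speed: 1/125 → 1/160 → 1/200 → 1/250 → 1/320 — 1 1/3 stops shorter (darker).
Net change so far: 1 stop brighter. Offset with the aperture: f/9 → f/10 → f/11 → f/13.

f/13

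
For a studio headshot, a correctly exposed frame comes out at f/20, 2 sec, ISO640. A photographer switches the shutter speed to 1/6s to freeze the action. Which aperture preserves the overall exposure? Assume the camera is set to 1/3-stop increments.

Shutter speed: 2 → 1.6 → 1.3 → 1 → 0.8 → 0.6 → 0.5 → 0.4 → 0.3 → 1/4 → 1/5 → 1/6 — 3 2/3 stops faster (darker).
Need 3 2/3 stops brighter from the aperture: f/20 → f/18 → f/16 → f/14 → f/13 → f/11 → f/10 → f/9 → f/8 → f/7.1 → f/6.3 → f/5.6.

f/5.6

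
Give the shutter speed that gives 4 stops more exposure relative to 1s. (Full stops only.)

Shutter speed: 1 → 2 → 4 → 8 → 15 — 4 stops longer (brighter).

15 s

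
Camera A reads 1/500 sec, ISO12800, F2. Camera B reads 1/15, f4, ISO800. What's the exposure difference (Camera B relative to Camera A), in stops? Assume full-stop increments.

Aperture: f/2 → f/2.8 → f/4 — 2 stops narrower (darker).
Shutter speed: 1/500 → 1/250 → 1/125 → 1/60 → 1/30 → 1/15 — 5 stops longer (brighter).
ISO: 12800 → 6400 → 3200 → 1600 → 800 — 4 stops lower (darker).
Net: −2 +5 −4 = −1 stop.

1 stop darker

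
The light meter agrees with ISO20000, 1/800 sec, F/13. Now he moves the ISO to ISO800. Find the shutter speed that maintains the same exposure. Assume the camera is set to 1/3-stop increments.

ISO: 20000 → 16000 → 12800 → 10000 → 8000 → 6400 → 5000 → 4000 → 3200 → 2500 → 2000 → 1600 → 1250 → 1000 → 800 — 4 2/3 stops dropped (darker).
Need 4 2/3 stops brighter from the shutter speed: 1/800 → 1/640 → 1/500 → 1/400 → 1/320 → 1/250 → 1/200 → 1/160 → 1/125 → 1/100 → 1/80 → 1/60 → 1/50 → 1/40 → 1/30.

1/30s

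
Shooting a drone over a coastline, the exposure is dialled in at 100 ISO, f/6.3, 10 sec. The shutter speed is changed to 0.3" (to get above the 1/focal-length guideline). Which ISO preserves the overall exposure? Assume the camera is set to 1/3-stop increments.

ISO 3200

Shutter speed: 10 → 8 → 6 → 5 → 4 → 3.2 → 2.5 → 2 → 1.6 → 1.3 → 1 → 0.8 → 0.6 → 0.5 → 0.4 → 0.3 — 5 stops shorter (darker).
Need 5 stops brighter from the ISO: 100 → 125 → 160 → 200 → 250 → 320 → 400 → 500 → 640 → 800 → 1000 → 1250 → 1600 → 2000 → 2500 → 3200.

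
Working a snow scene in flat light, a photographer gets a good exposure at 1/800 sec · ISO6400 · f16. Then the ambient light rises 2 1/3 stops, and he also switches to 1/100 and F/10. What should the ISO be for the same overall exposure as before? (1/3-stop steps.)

Scene light: 2 1/3 stops brighter.
Shutter speed: 1/800 → 1/640 → 1/500 → 1/400 → 1/320 → 1/250 → 1/200 → 1/160 → 1/125 → 1/100 — 3 stops slower (brighter).
Aperture: f/16 → f/14 → f/13 → f/11 → f/10 — 1 1/3 stops wider (brighter).
Net so far: 6 2/3 stops brighter. ISO: 6400 → 5000 → 4000 → 3200 → 2500 → 2000 → 1600 → 1250 → 1000 → 800 → 640 → 500 → 400 → 320 → 250 → 200 → 160 → 125 → 100 → 80 → 64.

ISO 64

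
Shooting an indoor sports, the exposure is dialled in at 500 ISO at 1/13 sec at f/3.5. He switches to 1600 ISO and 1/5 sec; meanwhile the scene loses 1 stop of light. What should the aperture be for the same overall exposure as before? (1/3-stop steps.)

Scene light: 1 stop darker.
ISO: 500 → 640 → 800 → 1000 → 1250 → 1600 — 1 2/3 stops raised (brighter).
Shutter speed: 1/13 → 1/10 → 1/8 → 1/6 → 1/5 — 1 1/3 stops slower (brighter).
Net so far: 2 stops brighter. Aperture: f/3.5 → f/4 → f/4.5 → f/5 → f/5.6 → f/6.3 → f/7.1.

f/7.1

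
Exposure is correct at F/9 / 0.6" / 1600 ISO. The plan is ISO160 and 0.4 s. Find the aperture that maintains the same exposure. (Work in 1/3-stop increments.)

ISO: 1600 → 1250 → 1000 → 800 → 640 → 500 → 400 → 320 → 250 → 200 → 160 — 3 1/3 stops dropped (darker).
Shutter speed: 0.6 → 0.5 → 0.4 — 2/3 stop shorter (darker).
Net change so far: 4 stops darker. Offset with the aperture: f/9 → f/8 → f/7.1 → f/6.3 → f/5.6 → f/5 → f/4.5 → f/4 → f/3.5 → f/3.2 → f/2.8 → f/2.5 → f/2.2.

f/2.2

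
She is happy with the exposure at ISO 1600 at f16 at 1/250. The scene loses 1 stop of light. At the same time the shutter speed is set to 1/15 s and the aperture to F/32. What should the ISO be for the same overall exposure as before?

Scene light: 1 stop darker.
Shutter speed: 1/250 → 1/125 → 1/60 → 1/30 → 1/15 — 4 stops longer (brighter).
Aperture: f/16 → f/22 → f/32 — 2 stops stopped down (darker).
Net so far: 1 stop brighter. ISO: 1600 → 800.

ISO 800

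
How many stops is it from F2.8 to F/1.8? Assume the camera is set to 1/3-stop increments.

f/2.8 → f/2.5 → f/2.2 → f/2 → f/1.8 — count the steps: 4 third-stops = 1 1/3 stops.

1 1/3 stops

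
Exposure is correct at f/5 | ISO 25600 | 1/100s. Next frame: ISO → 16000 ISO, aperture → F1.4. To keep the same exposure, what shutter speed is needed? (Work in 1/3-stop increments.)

ISO: 25600 → 20000 → 16000 — 2/3 stop dropped (darker).
Aperture: f/5 → f/4.5 → f/4 → f/3.5 → f/3.2 → f/2.8 → f/2.5 → f/2.2 → f/2 → f/1.8 → f/1.6 → f/1.4 — 3 2/3 stops opened up (brighter).
Net change so far: 3 stops brighter. Offset with the shutter speed: 1/100 → 1/125 → 1/160 → 1/200 → 1/250 → 1/320 → 1/400 → 1/500 → 1/640 → 1/800.

1/800s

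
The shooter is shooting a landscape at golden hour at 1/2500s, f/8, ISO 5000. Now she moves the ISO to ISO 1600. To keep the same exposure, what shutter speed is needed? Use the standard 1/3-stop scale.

1/800s

ISO: 5000 → 4000 → 3200 → 2500 → 2000 → 1600 — 1 2/3 stops dropped (darker).
Need 1 2/3 stops brighter from the shutter speed: 1/2500 → 1/2000 → 1/1600 → 1/1250 → 1/1000 → 1/800.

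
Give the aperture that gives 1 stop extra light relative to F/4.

Aperture: f/4 → f/2.8 — 1 stop larger aperture (brighter).

f/2.8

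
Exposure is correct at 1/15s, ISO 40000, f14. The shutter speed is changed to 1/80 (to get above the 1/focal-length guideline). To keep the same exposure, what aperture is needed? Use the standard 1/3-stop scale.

Shutter speed: 1/15 → 1/20 → 1/25 → 1/30 → 1/40 → 1/50 → 1/60 → 1/80 — 2 1/3 stops faster (darker).
Need 2 1/3 stops brighter from the aperture: f/14 → f/13 → f/11 → f/10 → f/9 → f/8 → f/7.1 → f/6.3.

f/6.3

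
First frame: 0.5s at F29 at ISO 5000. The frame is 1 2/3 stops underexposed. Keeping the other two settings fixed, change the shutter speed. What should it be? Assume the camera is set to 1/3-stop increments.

1.6 s

Underexposed by 1 2/3 stops → need 1 2/3 stops brighter.
Shutter speed: 0.5 → 0.6 → 0.8 → 1 → 1.3 → 1.6.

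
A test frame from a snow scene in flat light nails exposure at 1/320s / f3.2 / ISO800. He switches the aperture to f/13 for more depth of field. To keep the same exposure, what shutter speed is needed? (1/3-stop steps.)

1/20s

Aperture: f/3.2 → f/3.5 → f/4 → f/4.5 → f/5 → f/5.6 → f/6.3 → f/7.1 → f/8 → f/9 → f/10 → f/11 → f/13 — 4 stops smaller aperture (darker).
Need 4 stops brighter from the shutter speed: 1/320 → 1/250 → 1/200 → 1/160 → 1/125 → 1/100 → 1/80 → 1/60 → 1/50 → 1/40 → 1/30 → 1/25 → 1/20.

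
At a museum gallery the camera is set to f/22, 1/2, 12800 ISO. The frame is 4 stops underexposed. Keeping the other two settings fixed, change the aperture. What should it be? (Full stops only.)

f/5.6

Underexposed by 4 stops → need 4 stops brighter.
Aperture: f/22 → f/16 → f/11 → f/8 → f/5.6.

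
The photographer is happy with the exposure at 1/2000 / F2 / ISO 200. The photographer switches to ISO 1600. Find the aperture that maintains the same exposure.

f/5.6

ISO: 200 → 400 → 800 → 1600 — 3 stops higher (brighter).
Need 3 stops darker from the aperture: f/2 → f/2.8 → f/4 → f/5.6.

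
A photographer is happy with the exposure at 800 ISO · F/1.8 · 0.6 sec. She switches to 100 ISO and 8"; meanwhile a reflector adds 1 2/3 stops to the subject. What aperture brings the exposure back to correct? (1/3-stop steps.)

f/4

Scene light: 1 2/3 stops brighter.
ISO: 800 → 640 → 500 → 400 → 320 → 250 → 200 → 160 → 125 → 100 — 3 stops dropped (darker).
Shutter speed: 0.6 → 0.8 → 1 → 1.3 → 1.6 → 2 → 2.5 → 3.2 → 4 → 5 → 6 → 8 — 3 2/3 stops longer (brighter).
Net so far: 2 1/3 stops brighter. Aperture: f/1.8 → f/2 → f/2.2 → f/2.5 → f/2.8 → f/3.2 → f/3.5 → f/4.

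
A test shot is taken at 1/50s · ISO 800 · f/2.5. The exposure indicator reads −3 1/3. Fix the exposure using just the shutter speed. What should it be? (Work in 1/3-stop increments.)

Underexposed by 3 1/3 stops → need 3 1/3 stops brighter.
Shutter speed: 1/50 → 1/40 → 1/30 → 1/25 → 1/20 → 1/15 → 1/13 → 1/10 → 1/8 → 1/6 → 1/5.

1/5s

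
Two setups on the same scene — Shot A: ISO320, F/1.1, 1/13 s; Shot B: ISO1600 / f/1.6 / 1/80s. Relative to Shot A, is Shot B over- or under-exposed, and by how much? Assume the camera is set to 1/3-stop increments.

Aperture: f/1.1 → f/1.2 → f/1.4 → f/1.6 — 1 stop narrower (darker).
Shutter speed: 1/13 → 1/15 → 1/20 → 1/25 → 1/30 → 1/40 → 1/50 → 1/60 → 1/80 — 2 2/3 stops shorter (darker).
ISO: 320 → 400 → 500 → 640 → 800 → 1000 → 1250 → 1600 — 2 1/3 stops higher (brighter).
Net: −1 −2 2/3 +2 1/3 = −1 1/3 stops.

1 1/3 stops darker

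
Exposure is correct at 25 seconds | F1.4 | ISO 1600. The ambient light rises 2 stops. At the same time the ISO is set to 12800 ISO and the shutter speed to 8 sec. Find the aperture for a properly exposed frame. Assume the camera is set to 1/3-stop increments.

f/4.5

Scene light: 2 stops brighter.
ISO: 1600 → 2000 → 2500 → 3200 → 4000 → 5000 → 6400 → 8000 → 10000 → 12800 — 3 stops raised (brighter).
Shutter speed: 25 → 20 → 15 → 13 → 10 → 8 — 1 2/3 stops shorter (darker).
Net so far: 3 1/3 stops brighter. Aperture: f/1.4 → f/1.6 → f/1.8 → f/2 → f/2.2 → f/2.5 → f/2.8 → f/3.2 → f/3.5 → f/4 → f/4.5.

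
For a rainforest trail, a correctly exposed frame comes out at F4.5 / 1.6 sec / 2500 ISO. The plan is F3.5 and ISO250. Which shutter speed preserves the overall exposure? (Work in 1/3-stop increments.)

10 s

Aperture: f/4.5 → f/4 → f/3.5 — 2/3 stop opened up (brighter).
ISO: 2500 → 2000 → 1600 → 1250 → 1000 → 800 → 640 → 500 → 400 → 320 → 250 — 3 1/3 stops lower (darker).
Net change so far: 2 2/3 stops darker. Offset with the shutter speed: 1.6 → 2 → 2.5 → 3.2 → 4 → 5 → 6 → 8 → 10.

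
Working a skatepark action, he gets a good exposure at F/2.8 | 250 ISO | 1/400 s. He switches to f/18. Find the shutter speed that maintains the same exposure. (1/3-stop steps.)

Aperture: f/2.8 → f/3.2 → f/3.5 → f/4 → f/4.5 → f/5 → f/5.6 → f/6.3 → f/7.1 → f/8 → f/9 → f/10 → f/11 → f/13 → f/14 → f/16 → f/18 — 5 1/3 stops narrower (darker).
Need 5 1/3 stops brighter from the shutter speed: 1/400 → 1/320 → 1/250 → 1/200 → 1/160 → 1/125 → 1/100 → 1/80 → 1/60 → 1/50 → 1/40 → 1/30 → 1/25 → 1/20 → 1/15 → 1/13 → 1/10.

1/10s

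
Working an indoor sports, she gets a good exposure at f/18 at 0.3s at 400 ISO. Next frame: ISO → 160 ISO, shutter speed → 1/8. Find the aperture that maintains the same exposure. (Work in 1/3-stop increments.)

ISO: 400 → 320 → 250 → 200 → 160 — 1 1/3 stops lower (darker).
Shutter speed: 0.3 → 1/4 → 1/5 → 1/6 → 1/8 — 1 1/3 stops shorter (darker).
Net change so far: 2 2/3 stops darker. Offset with the aperture: f/18 → f/16 → f/14 → f/13 → f/11 → f/10 → f/9 → f/8 → f/7.1.

f/7.1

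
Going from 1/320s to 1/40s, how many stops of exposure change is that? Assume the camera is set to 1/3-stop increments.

1/320 → 1/250 → 1/200 → 1/160 → 1/125 → 1/100 → 1/80 → 1/60 → 1/50 → 1/40 — count the steps: 9 third-stops = 3 stops.

3 stops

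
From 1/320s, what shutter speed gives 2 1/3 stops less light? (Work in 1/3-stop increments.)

1/1600s

Shutter speed: 1/320 → 1/400 → 1/500 → 1/640 → 1/800 → 1/1000 → 1/1250 → 1/1600 — 2 1/3 stops faster (darker).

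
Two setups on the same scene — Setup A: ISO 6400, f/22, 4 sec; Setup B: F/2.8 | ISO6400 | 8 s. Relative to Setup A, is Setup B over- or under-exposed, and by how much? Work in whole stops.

Aperture: f/22 → f/16 → f/11 → f/8 → f/5.6 → f/4 → f/2.8 — 6 stops opened up (brighter).
Shutter speed: 4 → 8 — 1 stop longer (brighter).
ISO: unchanged.
Net: +6 +1 = +7 stops.

7 stops brighter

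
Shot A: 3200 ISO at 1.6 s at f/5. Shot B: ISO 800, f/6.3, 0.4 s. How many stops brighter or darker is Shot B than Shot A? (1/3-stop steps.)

Aperture: f/5 → f/5.6 → f/6.3 — 2/3 stop smaller aperture (darker).
Shutter speed: 1.6 → 1.3 → 1 → 0.8 → 0.6 → 0.5 → 0.4 — 2 stops faster (darker).
ISO: 3200 → 2500 → 2000 → 1600 → 1250 → 1000 → 800 — 2 stops lower (darker).
Net: −2/3 −2 −2 = −4 2/3 stops.

4 2/3 stops darker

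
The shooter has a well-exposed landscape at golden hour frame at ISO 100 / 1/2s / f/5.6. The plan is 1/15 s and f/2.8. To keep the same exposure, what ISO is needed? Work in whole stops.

Shutter speed: 1/2 → 1/4 → 1/8 → 1/15 — 3 stops shorter (darker).
Aperture: f/5.6 → f/4 → f/2.8 — 2 stops wider (brighter).
Net change so far: 1 stop darker. Offset with the ISO: 100 → 200.

ISO 200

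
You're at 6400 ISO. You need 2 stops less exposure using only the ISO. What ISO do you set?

ISO: 6400 → 3200 → 1600 — 2 stops dropped (darker).

ISO 1600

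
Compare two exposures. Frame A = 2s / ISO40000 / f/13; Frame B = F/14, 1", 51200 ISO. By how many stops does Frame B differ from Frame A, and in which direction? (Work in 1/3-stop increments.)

Aperture: f/13 → f/14 — 1/3 stop stopped down (darker).
Shutter speed: 2 → 1.6 → 1.3 → 1 — 1 stop faster (darker).
ISO: 40000 → 51200 — 1/3 stop higher (brighter).
Net: −1/3 −1 +1/3 = −1 stop.

1 stop darker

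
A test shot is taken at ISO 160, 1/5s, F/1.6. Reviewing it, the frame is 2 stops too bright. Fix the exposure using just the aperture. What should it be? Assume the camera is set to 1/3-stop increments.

f/3.2

Overexposed by 2 stops → need 2 stops darker.
Aperture: f/1.6 → f/1.8 → f/2 → f/2.2 → f/2.5 → f/2.8 → f/3.2.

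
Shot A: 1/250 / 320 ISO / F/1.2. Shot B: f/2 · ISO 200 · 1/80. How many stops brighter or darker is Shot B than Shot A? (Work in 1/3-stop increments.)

Aperture: f/1.2 → f/1.4 → f/1.6 → f/1.8 → f/2 — 1 1/3 stops smaller aperture (darker).
Shutter speed: 1/250 → 1/200 → 1/160 → 1/125 → 1/100 → 1/80 — 1 2/3 stops longer (brighter).
ISO: 320 → 250 → 200 — 2/3 stop dropped (darker).
Net: −1 1/3 +1 2/3 −2/3 = −1/3 stops.

1/3 stop darker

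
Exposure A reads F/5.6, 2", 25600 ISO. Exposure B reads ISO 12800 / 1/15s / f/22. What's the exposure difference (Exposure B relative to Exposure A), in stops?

Aperture: f/5.6 → f/8 → f/11 → f/16 → f/22 — 4 stops narrower (darker).
Shutter speed: 2 → 1 → 1/2 → 1/4 → 1/8 → 1/15 — 5 stops faster (darker).
ISO: 25600 → 12800 — 1 stop dropped (darker).
Net: −4 −5 −1 = −10 stops.

10 stops darker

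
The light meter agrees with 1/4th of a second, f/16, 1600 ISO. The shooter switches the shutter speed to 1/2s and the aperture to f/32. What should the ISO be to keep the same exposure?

Shutter speed: 1/4 → 1/2 — 1 stop longer (brighter).
Aperture: f/16 → f/22 → f/32 — 2 stops smaller aperture (darker).
Net change so far: 1 stop darker. Offset with the ISO: 1600 → 3200.

ISO 3200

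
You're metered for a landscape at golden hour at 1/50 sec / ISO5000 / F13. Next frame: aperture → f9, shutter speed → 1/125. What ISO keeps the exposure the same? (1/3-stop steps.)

ISO 6400

Aperture: f/13 → f/11 → f/10 → f/9 — 1 stop opened up (brighter).
Shutter speed: 1/50 → 1/60 → 1/80 → 1/100 → 1/125 — 1 1/3 stops faster (darker).
Net change so far: 1/3 stop darker. Offset with the ISO: 5000 → 6400.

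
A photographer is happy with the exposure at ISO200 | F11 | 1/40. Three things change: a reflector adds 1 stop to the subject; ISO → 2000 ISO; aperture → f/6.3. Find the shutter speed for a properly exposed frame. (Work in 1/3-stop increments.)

Scene light: 1 stop brighter.
ISO: 200 → 250 → 320 → 400 → 500 → 640 → 800 → 1000 → 1250 → 1600 → 2000 — 3 1/3 stops higher (brighter).
Aperture: f/11 → f/10 → f/9 → f/8 → f/7.1 → f/6.3 — 1 2/3 stops wider (brighter).
Net so far: 6 stops brighter. Shutter speed: 1/40 → 1/50 → 1/60 → 1/80 → 1/100 → 1/125 → 1/160 → 1/200 → 1/250 → 1/320 → 1/400 → 1/500 → 1/640 → 1/800 → 1/1000 → 1/1250 → 1/1600 → 1/2000 → 1/2500.

1/2500s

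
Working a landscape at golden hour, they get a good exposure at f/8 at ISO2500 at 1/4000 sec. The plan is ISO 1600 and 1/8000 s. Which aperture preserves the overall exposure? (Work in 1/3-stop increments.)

ISO: 2500 → 2000 → 1600 — 2/3 stop dropped (darker).
Shutter speed: 1/4000 → 1/5000 → 1/6400 → 1/8000 — 1 stop shorter (darker).
Net change so far: 1 2/3 stops darker. Offset with the aperture: f/8 → f/7.1 → f/6.3 → f/5.6 → f/5 → f/4.5.

f/4.5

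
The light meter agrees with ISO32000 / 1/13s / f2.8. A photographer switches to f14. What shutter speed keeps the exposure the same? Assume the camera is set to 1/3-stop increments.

Aperture: f/2.8 → f/3.2 → f/3.5 → f/4 → f/4.5 → f/5 → f/5.6 → f/6.3 → f/7.1 → f/8 → f/9 → f/10 → f/11 → f/13 → f/14 — 4 2/3 stops smaller aperture (darker).
Need 4 2/3 stops brighter from the shutter speed: 1/13 → 1/10 → 1/8 → 1/6 → 1/5 → 1/4 → 0.3 → 0.4 → 0.5 → 0.6 → 0.8 → 1 → 1.3 → 1.6 → 2.

2 s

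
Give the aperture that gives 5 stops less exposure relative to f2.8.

Aperture: f/2.8 → f/4 → f/5.6 → f/8 → f/11 → f/16 — 5 stops narrower (darker).

f/16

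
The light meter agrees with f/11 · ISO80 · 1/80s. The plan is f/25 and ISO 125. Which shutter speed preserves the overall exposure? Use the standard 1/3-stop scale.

Aperture: f/11 → f/13 → f/14 → f/16 → f/18 → f/20 → f/22 → f/25 — 2 1/3 stops narrower (darker).
ISO: 80 → 100 → 125 — 2/3 stop raised (brighter).
Net change so far: 1 2/3 stops darker. Offset with the shutter speed: 1/80 → 1/60 → 1/50 → 1/40 → 1/30 → 1/25.

1/25s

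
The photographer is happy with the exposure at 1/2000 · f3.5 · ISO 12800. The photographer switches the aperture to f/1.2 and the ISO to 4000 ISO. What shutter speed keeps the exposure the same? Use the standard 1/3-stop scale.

Aperture: f/3.5 → f/3.2 → f/2.8 → f/2.5 → f/2.2 → f/2 → f/1.8 → f/1.6 → f/1.4 → f/1.2 — 3 stops wider (brighter).
ISO: 12800 → 10000 → 8000 → 6400 → 5000 → 4000 — 1 2/3 stops dropped (darker).
Net change so far: 1 1/3 stops brighter. Offset with the shutter speed: 1/2000 → 1/2500 → 1/3200 → 1/4000 → 1/5000.

1/5000s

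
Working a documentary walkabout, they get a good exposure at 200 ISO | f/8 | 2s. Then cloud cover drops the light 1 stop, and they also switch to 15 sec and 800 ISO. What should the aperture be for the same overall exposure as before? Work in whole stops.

Scene light: 1 stop darker.
Shutter speed: 2 → 4 → 8 → 15 — 3 stops longer (brighter).
ISO: 200 → 400 → 800 — 2 stops raised (brighter).
Net so far: 4 stops brighter. Aperture: f/8 → f/11 → f/16 → f/22 → f/32.

f/32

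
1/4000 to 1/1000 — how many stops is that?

1/4000 → 1/2000 → 1/1000 — count the steps: 2 stops.

2 stops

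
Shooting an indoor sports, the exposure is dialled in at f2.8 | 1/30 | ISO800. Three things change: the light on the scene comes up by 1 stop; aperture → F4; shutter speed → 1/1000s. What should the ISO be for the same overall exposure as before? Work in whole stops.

ISO 25600

Scene light: 1 stop brighter.
Aperture: f/2.8 → f/4 — 1 stop narrower (darker).
Shutter speed: 1/30 → 1/60 → 1/125 → 1/250 → 1/500 → 1/1000 — 5 stops faster (darker).
Net so far: 5 stops darker. ISO: 800 → 1600 → 3200 → 6400 → 12800 → 25600.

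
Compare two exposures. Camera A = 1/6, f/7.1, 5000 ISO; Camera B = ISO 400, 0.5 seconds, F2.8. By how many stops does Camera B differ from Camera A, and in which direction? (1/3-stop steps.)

2/3 stop brighter

Aperture: f/7.1 → f/6.3 → f/5.6 → f/5 → f/4.5 → f/4 → f/3.5 → f/3.2 → f/2.8 — 2 2/3 stops wider (brighter).
Shutter speed: 1/6 → 1/5 → 1/4 → 0.3 → 0.4 → 0.5 — 1 2/3 stops longer (brighter).
ISO: 5000 → 4000 → 3200 → 2500 → 2000 → 1600 → 1250 → 1000 → 800 → 640 → 500 → 400 — 3 2/3 stops lower (darker).
Net: +2 2/3 +1 2/3 −3 2/3 = +2/3 stops.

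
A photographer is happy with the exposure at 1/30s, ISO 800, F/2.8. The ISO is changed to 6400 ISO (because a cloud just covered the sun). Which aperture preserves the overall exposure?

ISO: 800 → 1600 → 3200 → 6400 — 3 stops raised (brighter).
Need 3 stops darker from the aperture: f/2.8 → f/4 → f/5.6 → f/8.

f/8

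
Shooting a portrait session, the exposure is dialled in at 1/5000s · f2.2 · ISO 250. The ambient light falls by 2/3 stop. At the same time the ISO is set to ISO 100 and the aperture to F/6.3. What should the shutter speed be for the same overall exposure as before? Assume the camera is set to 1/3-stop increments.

1/160s

Scene light: 2/3 stop darker.
ISO: 250 → 200 → 160 → 125 → 100 — 1 1/3 stops dropped (darker).
Aperture: f/2.2 → f/2.5 → f/2.8 → f/3.2 → f/3.5 → f/4 → f/4.5 → f/5 → f/5.6 → f/6.3 — 3 stops smaller aperture (darker).
Net so far: 5 stops darker. Shutter speed: 1/5000 → 1/4000 → 1/3200 → 1/2500 → 1/2000 → 1/1600 → 1/1250 → 1/1000 → 1/800 → 1/640 → 1/500 → 1/400 → 1/320 → 1/250 → 1/200 → 1/160.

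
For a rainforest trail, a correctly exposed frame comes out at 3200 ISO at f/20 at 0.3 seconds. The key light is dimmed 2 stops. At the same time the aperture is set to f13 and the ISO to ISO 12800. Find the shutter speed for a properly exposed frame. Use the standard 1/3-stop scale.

Scene light: 2 stops darker.
Aperture: f/20 → f/18 → f/16 → f/14 → f/13 — 1 1/3 stops opened up (brighter).
ISO: 3200 → 4000 → 5000 → 6400 → 8000 → 10000 → 12800 — 2 stops higher (brighter).
Net so far: 1 1/3 stops brighter. Shutter speed: 0.3 → 1/4 → 1/5 → 1/6 → 1/8.

1/8s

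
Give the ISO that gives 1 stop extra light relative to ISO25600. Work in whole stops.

ISO 51200

ISO: 25600 → 51200 — 1 stop higher (brighter).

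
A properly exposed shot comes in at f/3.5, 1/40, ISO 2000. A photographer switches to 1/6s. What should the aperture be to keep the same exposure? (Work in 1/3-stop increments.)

f/9

Shutter speed: 1/40 → 1/30 → 1/25 → 1/20 → 1/15 → 1/13 → 1/10 → 1/8 → 1/6 — 2 2/3 stops slower (brighter).
Need 2 2/3 stops darker from the aperture: f/3.5 → f/4 → f/4.5 → f/5 → f/5.6 → f/6.3 → f/7.1 → f/8 → f/9.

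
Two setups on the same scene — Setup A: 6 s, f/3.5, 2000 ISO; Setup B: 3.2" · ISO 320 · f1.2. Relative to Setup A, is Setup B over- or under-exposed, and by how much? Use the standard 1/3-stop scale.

2/3 stop darker

Aperture: f/3.5 → f/3.2 → f/2.8 → f/2.5 → f/2.2 → f/2 → f/1.8 → f/1.6 → f/1.4 → f/1.2 — 3 stops opened up (brighter).
Shutter speed: 6 → 5 → 4 → 3.2 — 1 stop faster (darker).
ISO: 2000 → 1600 → 1250 → 1000 → 800 → 640 → 500 → 400 → 320 — 2 2/3 stops dropped (darker).
Net: +3 −1 −2 2/3 = −2/3 stops.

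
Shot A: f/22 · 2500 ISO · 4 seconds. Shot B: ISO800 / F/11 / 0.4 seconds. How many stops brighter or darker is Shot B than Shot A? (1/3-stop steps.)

3 stops darker

Aperture: f/22 → f/20 → f/18 → f/16 → f/14 → f/13 → f/11 — 2 stops larger aperture (brighter).
Shutter speed: 4 → 3.2 → 2.5 → 2 → 1.6 → 1.3 → 1 → 0.8 → 0.6 → 0.5 → 0.4 — 3 1/3 stops faster (darker).
ISO: 2500 → 2000 → 1600 → 1250 → 1000 → 800 — 1 2/3 stops lower (darker).
Net: +2 −3 1/3 −1 2/3 = −3 stops.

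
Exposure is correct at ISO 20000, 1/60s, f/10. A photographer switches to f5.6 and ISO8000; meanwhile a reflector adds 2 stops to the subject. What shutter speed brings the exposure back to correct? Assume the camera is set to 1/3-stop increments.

1/320s

Scene light: 2 stops brighter.
Aperture: f/10 → f/9 → f/8 → f/7.1 → f/6.3 → f/5.6 — 1 2/3 stops wider (brighter).
ISO: 20000 → 16000 → 12800 → 10000 → 8000 — 1 1/3 stops lower (darker).
Net so far: 2 1/3 stops brighter. Shutter speed: 1/60 → 1/80 → 1/100 → 1/125 → 1/160 → 1/200 → 1/250 → 1/320.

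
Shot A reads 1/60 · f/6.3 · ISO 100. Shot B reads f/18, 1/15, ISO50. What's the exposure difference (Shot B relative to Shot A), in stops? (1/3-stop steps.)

Aperture: f/6.3 → f/7.1 → f/8 → f/9 → f/10 → f/11 → f/13 → f/14 → f/16 → f/18 — 3 stops smaller aperture (darker).
Shutter speed: 1/60 → 1/50 → 1/40 → 1/30 → 1/25 → 1/20 → 1/15 — 2 stops slower (brighter).
ISO: 100 → 80 → 64 → 50 — 1 stop lower (darker).
Net: −3 +2 −1 = −2 stops.

2 stops darker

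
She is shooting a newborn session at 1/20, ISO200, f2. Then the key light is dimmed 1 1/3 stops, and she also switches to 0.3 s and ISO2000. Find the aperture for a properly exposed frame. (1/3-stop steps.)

f/10

Scene light: 1 1/3 stops darker.
Shutter speed: 1/20 → 1/15 → 1/13 → 1/10 → 1/8 → 1/6 → 1/5 → 1/4 → 0.3 — 2 2/3 stops longer (brighter).
ISO: 200 → 250 → 320 → 400 → 500 → 640 → 800 → 1000 → 1250 → 1600 → 2000 — 3 1/3 stops higher (brighter).
Net so far: 4 2/3 stops brighter. Aperture: f/2 → f/2.2 → f/2.5 → f/2.8 → f/3.2 → f/3.5 → f/4 → f/4.5 → f/5 → f/5.6 → f/6.3 → f/7.1 → f/8 → f/9 → f/10.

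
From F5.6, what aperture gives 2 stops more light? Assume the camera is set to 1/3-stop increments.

Aperture: f/5.6 → f/5 → f/4.5 → f/4 → f/3.5 → f/3.2 → f/2.8 — 2 stops wider (brighter).

f/2.8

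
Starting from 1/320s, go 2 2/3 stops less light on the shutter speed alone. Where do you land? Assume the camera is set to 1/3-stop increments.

1/2000s

Shutter speed: 1/320 → 1/400 → 1/500 → 1/640 → 1/800 → 1/1000 → 1/1250 → 1/1600 → 1/2000 — 2 2/3 stops faster (darker).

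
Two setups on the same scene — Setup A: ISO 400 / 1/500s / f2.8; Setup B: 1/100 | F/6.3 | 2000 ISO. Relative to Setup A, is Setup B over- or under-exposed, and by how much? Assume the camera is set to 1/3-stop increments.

Aperture: f/2.8 → f/3.2 → f/3.5 → f/4 → f/4.5 → f/5 → f/5.6 → f/6.3 — 2 1/3 stops smaller aperture (darker).
Shutter speed: 1/500 → 1/400 → 1/320 → 1/250 → 1/200 → 1/160 → 1/125 → 1/100 — 2 1/3 stops longer (brighter).
ISO: 400 → 500 → 640 → 800 → 1000 → 1250 → 1600 → 2000 — 2 1/3 stops higher (brighter).
Net: −2 1/3 +2 1/3 +2 1/3 = +2 1/3 stops.

2 1/3 stops brighter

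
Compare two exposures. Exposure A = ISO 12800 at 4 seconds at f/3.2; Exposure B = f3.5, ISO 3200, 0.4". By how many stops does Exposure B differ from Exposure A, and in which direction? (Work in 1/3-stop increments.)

Aperture: f/3.2 → f/3.5 — 1/3 stop stopped down (darker).
Shutter speed: 4 → 3.2 → 2.5 → 2 → 1.6 → 1.3 → 1 → 0.8 → 0.6 → 0.5 → 0.4 — 3 1/3 stops faster (darker).
ISO: 12800 → 10000 → 8000 → 6400 → 5000 → 4000 → 3200 — 2 stops dropped (darker).
Net: −1/3 −3 1/3 −2 = −5 2/3 stops.

5 2/3 stops darker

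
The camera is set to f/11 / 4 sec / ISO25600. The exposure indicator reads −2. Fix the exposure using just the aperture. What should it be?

Underexposed by 2 stops → need 2 stops brighter.
Aperture: f/11 → f/8 → f/5.6.

f/5.6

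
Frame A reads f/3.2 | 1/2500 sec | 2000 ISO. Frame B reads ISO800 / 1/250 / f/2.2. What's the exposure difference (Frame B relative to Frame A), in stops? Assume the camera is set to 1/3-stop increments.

3 stops brighter

Aperture: f/3.2 → f/2.8 → f/2.5 → f/2.2 — 1 stop larger aperture (brighter).
Shutter speed: 1/2500 → 1/2000 → 1/1600 → 1/1250 → 1/1000 → 1/800 → 1/640 → 1/500 → 1/400 → 1/320 → 1/250 — 3 1/3 stops slower (brighter).
ISO: 2000 → 1600 → 1250 → 1000 → 800 — 1 1/3 stops dropped (darker).
Net: +1 +3 1/3 −1 1/3 = +3 stops.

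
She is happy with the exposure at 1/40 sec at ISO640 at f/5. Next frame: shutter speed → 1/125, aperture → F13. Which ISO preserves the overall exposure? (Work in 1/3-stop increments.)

ISO 12800

Shutter speed: 1/40 → 1/50 → 1/60 → 1/80 → 1/100 → 1/125 — 1 2/3 stops faster (darker).
Aperture: f/5 → f/5.6 → f/6.3 → f/7.1 → f/8 → f/9 → f/10 → f/11 → f/13 — 2 2/3 stops stopped down (darker).
Net change so far: 4 1/3 stops darker. Offset with the ISO: 640 → 800 → 1000 → 1250 → 1600 → 2000 → 2500 → 3200 → 4000 → 5000 → 6400 → 8000 → 10000 → 12800.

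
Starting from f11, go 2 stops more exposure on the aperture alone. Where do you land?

f/5.6

Aperture: f/11 → f/8 → f/5.6 — 2 stops opened up (brighter).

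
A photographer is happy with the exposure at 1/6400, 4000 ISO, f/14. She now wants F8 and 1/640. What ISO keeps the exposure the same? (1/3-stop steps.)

ISO 125

Aperture: f/14 → f/13 → f/11 → f/10 → f/9 → f/8 — 1 2/3 stops opened up (brighter).
Shutter speed: 1/6400 → 1/5000 → 1/4000 → 1/3200 → 1/2500 → 1/2000 → 1/1600 → 1/1250 → 1/1000 → 1/800 → 1/640 — 3 1/3 stops slower (brighter).
Net change so far: 5 stops brighter. Offset with the ISO: 4000 → 3200 → 2500 → 2000 → 1600 → 1250 → 1000 → 800 → 640 → 500 → 400 → 320 → 250 → 200 → 160 → 125.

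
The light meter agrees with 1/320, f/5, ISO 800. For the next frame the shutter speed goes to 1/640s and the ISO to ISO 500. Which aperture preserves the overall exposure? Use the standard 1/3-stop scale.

f/2.8

Shutter speed: 1/320 → 1/400 → 1/500 → 1/640 — 1 stop shorter (darker).
ISO: 800 → 640 → 500 — 2/3 stop lower (darker).
Net change so far: 1 2/3 stops darker. Offset with the aperture: f/5 → f/4.5 → f/4 → f/3.5 → f/3.2 → f/2.8.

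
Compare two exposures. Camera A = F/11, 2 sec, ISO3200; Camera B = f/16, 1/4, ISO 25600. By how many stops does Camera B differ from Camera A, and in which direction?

1 stop darker

Aperture: f/11 → f/16 — 1 stop narrower (darker).
Shutter speed: 2 → 1 → 1/2 → 1/4 — 3 stops faster (darker).
ISO: 3200 → 6400 → 12800 → 25600 — 3 stops higher (brighter).
Net: −1 −3 +3 = −1 stop.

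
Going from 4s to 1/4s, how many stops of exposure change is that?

4 stops

4 → 2 → 1 → 1/2 → 1/4 — count the steps: 4 stops.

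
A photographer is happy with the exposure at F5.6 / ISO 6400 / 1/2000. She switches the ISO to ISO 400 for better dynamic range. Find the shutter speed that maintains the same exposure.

1/125s

ISO: 6400 → 3200 → 1600 → 800 → 400 — 4 stops lower (darker).
Need 4 stops brighter from the shutter speed: 1/2000 → 1/1000 → 1/500 → 1/250 → 1/125.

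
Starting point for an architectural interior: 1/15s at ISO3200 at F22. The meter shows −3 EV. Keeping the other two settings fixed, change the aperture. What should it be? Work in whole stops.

Underexposed by 3 stops → need 3 stops brighter.
Aperture: f/22 → f/16 → f/11 → f/8.

f/8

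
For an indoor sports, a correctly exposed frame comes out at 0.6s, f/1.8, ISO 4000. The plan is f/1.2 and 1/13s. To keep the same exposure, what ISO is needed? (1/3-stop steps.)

Aperture: f/1.8 → f/1.6 → f/1.4 → f/1.2 — 1 stop wider (brighter).
Shutter speed: 0.6 → 0.5 → 0.4 → 0.3 → 1/4 → 1/5 → 1/6 → 1/8 → 1/10 → 1/13 — 3 stops shorter (darker).
Net change so far: 2 stops darker. Offset with the ISO: 4000 → 5000 → 6400 → 8000 → 10000 → 12800 → 16000.

ISO 16000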